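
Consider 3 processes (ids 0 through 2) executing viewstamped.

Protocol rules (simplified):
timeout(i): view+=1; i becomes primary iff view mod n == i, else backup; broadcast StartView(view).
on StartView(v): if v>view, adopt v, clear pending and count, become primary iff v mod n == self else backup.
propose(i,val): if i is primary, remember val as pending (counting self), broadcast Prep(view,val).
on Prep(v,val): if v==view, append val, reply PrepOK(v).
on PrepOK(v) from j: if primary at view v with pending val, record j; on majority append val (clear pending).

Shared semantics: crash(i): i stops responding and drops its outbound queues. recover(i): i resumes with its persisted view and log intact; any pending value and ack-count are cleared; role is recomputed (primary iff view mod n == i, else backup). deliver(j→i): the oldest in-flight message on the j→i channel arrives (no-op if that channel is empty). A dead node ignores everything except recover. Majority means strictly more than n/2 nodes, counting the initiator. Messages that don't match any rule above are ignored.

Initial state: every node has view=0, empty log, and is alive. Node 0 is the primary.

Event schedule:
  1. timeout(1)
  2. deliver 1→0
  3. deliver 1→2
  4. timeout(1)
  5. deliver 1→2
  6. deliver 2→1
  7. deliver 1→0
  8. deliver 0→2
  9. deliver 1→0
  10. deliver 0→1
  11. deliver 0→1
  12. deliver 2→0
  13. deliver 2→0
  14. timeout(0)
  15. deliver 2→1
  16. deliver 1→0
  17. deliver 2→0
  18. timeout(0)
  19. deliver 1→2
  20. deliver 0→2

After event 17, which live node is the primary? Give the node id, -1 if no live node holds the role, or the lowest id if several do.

0

step 1 timeout(1): 1={prim,v=1,log=-}
step 2 deliver 1→0: 0={back,v=1,log=-}
step 3 deliver 1→2: 2={back,v=1,log=-}
step 4 timeout(1): 1={back,v=2,log=-}
step 5 deliver 1→2: 2={prim,v=2,log=-}
step 6 deliver 2→1: —
step 7 deliver 1→0: 0={back,v=2,log=-}
step 8 deliver 0→2: —
step 9 deliver 1→0: —
step 10 deliver 0→1: —
step 11 deliver 0→1: —
step 12 deliver 2→0: —
step 13 deliver 2→0: —
step 14 timeout(0): 0={prim,v=3,log=-}
step 15 deliver 2→1: —
step 16 deliver 1→0: —
step 17 deliver 2→0: —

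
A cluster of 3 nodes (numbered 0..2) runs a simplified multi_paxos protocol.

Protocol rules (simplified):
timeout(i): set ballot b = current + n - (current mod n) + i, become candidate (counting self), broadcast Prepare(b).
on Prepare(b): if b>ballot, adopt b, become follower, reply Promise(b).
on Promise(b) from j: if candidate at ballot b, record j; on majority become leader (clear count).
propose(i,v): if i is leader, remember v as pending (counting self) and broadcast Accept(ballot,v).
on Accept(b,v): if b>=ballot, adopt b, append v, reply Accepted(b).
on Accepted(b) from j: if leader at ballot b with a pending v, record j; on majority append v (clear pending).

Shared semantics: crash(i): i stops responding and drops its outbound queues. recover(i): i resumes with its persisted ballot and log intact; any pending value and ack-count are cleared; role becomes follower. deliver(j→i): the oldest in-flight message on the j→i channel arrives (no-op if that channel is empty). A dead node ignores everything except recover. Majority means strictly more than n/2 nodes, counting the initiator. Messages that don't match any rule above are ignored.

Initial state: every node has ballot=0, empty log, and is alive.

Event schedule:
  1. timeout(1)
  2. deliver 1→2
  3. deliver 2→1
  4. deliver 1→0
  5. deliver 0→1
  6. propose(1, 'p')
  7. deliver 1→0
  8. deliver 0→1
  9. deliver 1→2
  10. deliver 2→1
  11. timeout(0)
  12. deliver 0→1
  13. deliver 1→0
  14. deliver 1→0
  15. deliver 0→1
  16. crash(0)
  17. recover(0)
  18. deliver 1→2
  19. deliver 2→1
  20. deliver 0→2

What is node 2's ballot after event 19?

step 1 timeout(1): 1={cand,b=4,log=-}
step 2 deliver 1→2: 2={foll,b=4,log=-}
step 3 deliver 2→1: 1={lead,b=4,log=-}
step 4 deliver 1→0: 0={foll,b=4,log=-}
step 5 deliver 0→1: —
step 6 propose(1,'p'): —
step 7 deliver 1→0: 0={foll,b=4,log=p}
step 8 deliver 0→1: 1={lead,b=4,log=p}
step 9 deliver 1→2: 2={foll,b=4,log=p}
step 10 deliver 2→1: —
step 11 timeout(0): 0={cand,b=6,log=p}
step 12 deliver 0→1: 1={foll,b=6,log=p}
step 13 deliver 1→0: 0={lead,b=6,log=p}
step 14 deliver 1→0: —
step 15 deliver 0→1: —
step 16 crash(0): 0={✗lead,b=6,log=p}
step 17 recover(0): 0={foll,b=6,log=p}
step 18 deliver 1→2: —
step 19 deliver 2→1: —

4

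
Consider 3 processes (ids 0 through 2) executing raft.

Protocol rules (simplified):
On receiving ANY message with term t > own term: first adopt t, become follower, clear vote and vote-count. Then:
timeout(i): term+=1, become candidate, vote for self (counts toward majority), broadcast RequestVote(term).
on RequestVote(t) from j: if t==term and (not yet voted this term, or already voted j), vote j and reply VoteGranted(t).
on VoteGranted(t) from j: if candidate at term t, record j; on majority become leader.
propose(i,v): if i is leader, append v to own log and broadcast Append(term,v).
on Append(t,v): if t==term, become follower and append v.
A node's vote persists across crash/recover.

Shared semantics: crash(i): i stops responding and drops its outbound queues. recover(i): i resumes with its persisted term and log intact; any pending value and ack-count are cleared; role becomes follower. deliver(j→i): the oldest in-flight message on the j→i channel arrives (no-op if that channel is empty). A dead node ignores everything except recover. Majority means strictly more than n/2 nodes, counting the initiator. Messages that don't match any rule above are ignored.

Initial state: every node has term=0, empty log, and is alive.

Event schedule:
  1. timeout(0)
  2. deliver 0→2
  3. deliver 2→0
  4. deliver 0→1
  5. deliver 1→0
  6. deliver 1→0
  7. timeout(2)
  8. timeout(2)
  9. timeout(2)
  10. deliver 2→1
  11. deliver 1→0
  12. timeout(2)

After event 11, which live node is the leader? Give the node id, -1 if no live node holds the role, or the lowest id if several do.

1. timeout(0):  <0:cand t1 ->
2. deliver 0→2:  <2:foll t1 ->
3. deliver 2→0:  <0:lead t1 ->
4. deliver 0→1:  <1:foll t1 ->
5. deliver 1→0:  nop
6. deliver 1→0:  nop
7. timeout(2):  <2:cand t2 ->
8. timeout(2):  <2:cand t3 ->
9. timeout(2):  <2:cand t4 ->
10. deliver 2→1:  <1:foll t2 ->
11. deliver 1→0:  nop

0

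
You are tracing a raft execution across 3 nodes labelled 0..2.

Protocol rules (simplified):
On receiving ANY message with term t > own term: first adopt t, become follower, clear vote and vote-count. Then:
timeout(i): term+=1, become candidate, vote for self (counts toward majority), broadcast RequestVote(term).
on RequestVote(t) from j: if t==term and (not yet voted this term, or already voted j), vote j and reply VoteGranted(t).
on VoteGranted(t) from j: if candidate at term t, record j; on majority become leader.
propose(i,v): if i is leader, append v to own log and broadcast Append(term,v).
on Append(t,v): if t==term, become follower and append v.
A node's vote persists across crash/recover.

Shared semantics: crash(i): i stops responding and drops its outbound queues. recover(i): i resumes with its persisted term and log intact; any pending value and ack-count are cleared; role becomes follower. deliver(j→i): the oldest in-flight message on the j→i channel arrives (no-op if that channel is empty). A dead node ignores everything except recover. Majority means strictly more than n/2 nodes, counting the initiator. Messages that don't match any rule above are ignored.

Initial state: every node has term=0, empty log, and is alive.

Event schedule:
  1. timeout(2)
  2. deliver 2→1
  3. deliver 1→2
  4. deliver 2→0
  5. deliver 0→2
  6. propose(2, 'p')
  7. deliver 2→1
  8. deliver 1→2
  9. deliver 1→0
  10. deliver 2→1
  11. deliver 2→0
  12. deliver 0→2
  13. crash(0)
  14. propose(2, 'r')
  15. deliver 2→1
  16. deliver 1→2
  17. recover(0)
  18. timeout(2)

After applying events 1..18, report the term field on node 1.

1. timeout(2):  <2:cand t1 ->
2. deliver 2→1:  <1:foll t1 ->
3. deliver 1→2:  <2:lead t1 ->
4. deliver 2→0:  <0:foll t1 ->
5. deliver 0→2:  nop
6. propose(2,'p'):  <2:lead t1 p>
7. deliver 2→1:  <1:foll t1 p>
8. deliver 1→2:  nop
9. deliver 1→0:  nop
10. deliver 2→1:  nop
11. deliver 2→0:  <0:foll t1 p>
12. deliver 0→2:  nop
13. crash(0):  <0:✗foll t1 p>
14. propose(2,'r'):  <2:lead t1 p,r>
15. deliver 2→1:  <1:foll t1 p,r>
16. deliver 1→2:  nop
17. recover(0):  <0:foll t1 p>
18. timeout(2):  <2:cand t2 p,r>

1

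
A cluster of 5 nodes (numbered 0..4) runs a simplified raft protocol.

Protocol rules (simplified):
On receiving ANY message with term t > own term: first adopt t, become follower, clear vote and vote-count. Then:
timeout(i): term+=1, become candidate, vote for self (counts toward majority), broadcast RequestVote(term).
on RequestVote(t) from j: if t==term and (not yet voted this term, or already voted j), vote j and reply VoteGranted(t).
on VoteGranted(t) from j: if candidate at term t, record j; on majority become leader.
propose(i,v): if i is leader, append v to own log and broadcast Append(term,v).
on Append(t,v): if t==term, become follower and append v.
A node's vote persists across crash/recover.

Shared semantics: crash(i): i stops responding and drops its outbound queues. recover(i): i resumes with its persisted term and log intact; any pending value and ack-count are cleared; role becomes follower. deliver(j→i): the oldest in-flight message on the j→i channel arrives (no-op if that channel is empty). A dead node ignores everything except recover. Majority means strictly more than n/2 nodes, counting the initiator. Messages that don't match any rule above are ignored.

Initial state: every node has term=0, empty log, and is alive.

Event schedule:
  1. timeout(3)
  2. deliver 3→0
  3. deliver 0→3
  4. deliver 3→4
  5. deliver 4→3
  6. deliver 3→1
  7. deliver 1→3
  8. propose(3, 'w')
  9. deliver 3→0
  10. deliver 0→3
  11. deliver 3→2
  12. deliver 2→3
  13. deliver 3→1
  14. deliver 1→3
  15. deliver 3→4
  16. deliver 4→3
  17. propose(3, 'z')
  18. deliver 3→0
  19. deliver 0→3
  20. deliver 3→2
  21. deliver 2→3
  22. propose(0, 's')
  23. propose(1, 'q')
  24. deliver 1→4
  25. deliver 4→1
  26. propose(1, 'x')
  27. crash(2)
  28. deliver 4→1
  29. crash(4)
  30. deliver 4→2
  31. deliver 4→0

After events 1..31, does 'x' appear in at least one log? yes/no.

no

1. timeout(3):  <3:cand t1 ->
2. deliver 3→0:  <0:foll t1 ->
3. deliver 0→3:  nop
4. deliver 3→4:  <4:foll t1 ->
5. deliver 4→3:  <3:lead t1 ->
6. deliver 3→1:  <1:foll t1 ->
7. deliver 1→3:  nop
8. propose(3,'w'):  <3:lead t1 w>
9. deliver 3→0:  <0:foll t1 w>
10. deliver 0→3:  nop
11. deliver 3→2:  <2:foll t1 ->
12. deliver 2→3:  nop
13. deliver 3→1:  <1:foll t1 w>
14. deliver 1→3:  nop
15. deliver 3→4:  <4:foll t1 w>
16. deliver 4→3:  nop
17. propose(3,'z'):  <3:lead t1 w,z>
18. deliver 3→0:  <0:foll t1 w,z>
19. deliver 0→3:  nop
20. deliver 3→2:  <2:foll t1 w>
21. deliver 2→3:  nop
22. propose(0,'s'):  nop
23. propose(1,'q'):  nop
24. deliver 1→4:  nop
25. deliver 4→1:  nop
26. propose(1,'x'):  nop
27. crash(2):  <2:✗foll t1 w>
28. deliver 4→1:  nop
29. crash(4):  <4:✗foll t1 w>
30. deliver 4→2:  nop
31. deliver 4→0:  nop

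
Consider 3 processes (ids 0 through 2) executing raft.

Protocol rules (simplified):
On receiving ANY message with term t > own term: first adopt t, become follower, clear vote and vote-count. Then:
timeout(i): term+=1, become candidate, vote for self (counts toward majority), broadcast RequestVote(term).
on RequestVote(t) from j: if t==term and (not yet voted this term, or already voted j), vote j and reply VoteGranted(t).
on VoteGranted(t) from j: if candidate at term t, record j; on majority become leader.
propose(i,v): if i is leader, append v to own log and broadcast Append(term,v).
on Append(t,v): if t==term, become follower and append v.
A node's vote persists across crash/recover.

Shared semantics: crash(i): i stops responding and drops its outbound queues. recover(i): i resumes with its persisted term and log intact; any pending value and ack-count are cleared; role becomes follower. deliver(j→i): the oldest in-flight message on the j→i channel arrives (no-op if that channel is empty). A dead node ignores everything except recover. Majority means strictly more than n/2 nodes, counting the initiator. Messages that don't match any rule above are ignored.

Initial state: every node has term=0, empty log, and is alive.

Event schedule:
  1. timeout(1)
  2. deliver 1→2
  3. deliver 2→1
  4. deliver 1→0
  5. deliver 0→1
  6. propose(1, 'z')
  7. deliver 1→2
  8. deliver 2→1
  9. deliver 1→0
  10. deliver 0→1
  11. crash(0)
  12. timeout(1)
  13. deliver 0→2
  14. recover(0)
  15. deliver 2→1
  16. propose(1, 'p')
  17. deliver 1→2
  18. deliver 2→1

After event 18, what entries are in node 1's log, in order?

z

after 1 — timeout(1): n1:cand/t1/[-]
after 2 — deliver 1→2: n2:foll/t1/[-]
after 3 — deliver 2→1: n1:lead/t1/[-]
after 4 — deliver 1→0: n0:foll/t1/[-]
after 5 — deliver 0→1: ·
after 6 — propose(1,'z'): n1:lead/t1/[z]
after 7 — deliver 1→2: n2:foll/t1/[z]
after 8 — deliver 2→1: ·
after 9 — deliver 1→0: n0:foll/t1/[z]
after 10 — deliver 0→1: ·
after 11 — crash(0): n0:✗foll/t1/[z]
after 12 — timeout(1): n1:cand/t2/[z]
after 13 — deliver 0→2: ·
after 14 — recover(0): n0:foll/t1/[z]
after 15 — deliver 2→1: ·
after 16 — propose(1,'p'): ·
after 17 — deliver 1→2: n2:foll/t2/[z]
after 18 — deliver 2→1: n1:lead/t2/[z]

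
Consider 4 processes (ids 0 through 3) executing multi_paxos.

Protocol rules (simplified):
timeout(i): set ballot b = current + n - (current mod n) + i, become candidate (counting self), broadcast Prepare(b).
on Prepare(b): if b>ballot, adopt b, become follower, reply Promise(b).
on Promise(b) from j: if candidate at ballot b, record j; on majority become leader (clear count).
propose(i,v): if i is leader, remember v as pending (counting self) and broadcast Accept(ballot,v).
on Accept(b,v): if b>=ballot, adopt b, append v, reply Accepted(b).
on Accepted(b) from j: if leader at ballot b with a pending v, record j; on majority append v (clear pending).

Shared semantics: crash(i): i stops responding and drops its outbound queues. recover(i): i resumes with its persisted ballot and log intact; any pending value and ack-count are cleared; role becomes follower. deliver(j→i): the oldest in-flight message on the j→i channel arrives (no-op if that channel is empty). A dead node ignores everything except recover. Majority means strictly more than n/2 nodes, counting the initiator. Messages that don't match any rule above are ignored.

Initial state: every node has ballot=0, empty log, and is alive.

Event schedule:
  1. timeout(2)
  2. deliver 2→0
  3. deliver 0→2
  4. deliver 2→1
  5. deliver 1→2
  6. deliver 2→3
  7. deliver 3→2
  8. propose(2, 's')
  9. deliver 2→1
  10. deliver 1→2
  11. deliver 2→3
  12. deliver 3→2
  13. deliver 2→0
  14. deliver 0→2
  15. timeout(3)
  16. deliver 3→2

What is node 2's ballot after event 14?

6

after 1 — timeout(2): n2:cand/b6/[-]
after 2 — deliver 2→0: n0:foll/b6/[-]
after 3 — deliver 0→2: ·
after 4 — deliver 2→1: n1:foll/b6/[-]
after 5 — deliver 1→2: n2:lead/b6/[-]
after 6 — deliver 2→3: n3:foll/b6/[-]
after 7 — deliver 3→2: ·
after 8 — propose(2,'s'): ·
after 9 — deliver 2→1: n1:foll/b6/[s]
after 10 — deliver 1→2: ·
after 11 — deliver 2→3: n3:foll/b6/[s]
after 12 — deliver 3→2: n2:lead/b6/[s]
after 13 — deliver 2→0: n0:foll/b6/[s]
after 14 — deliver 0→2: ·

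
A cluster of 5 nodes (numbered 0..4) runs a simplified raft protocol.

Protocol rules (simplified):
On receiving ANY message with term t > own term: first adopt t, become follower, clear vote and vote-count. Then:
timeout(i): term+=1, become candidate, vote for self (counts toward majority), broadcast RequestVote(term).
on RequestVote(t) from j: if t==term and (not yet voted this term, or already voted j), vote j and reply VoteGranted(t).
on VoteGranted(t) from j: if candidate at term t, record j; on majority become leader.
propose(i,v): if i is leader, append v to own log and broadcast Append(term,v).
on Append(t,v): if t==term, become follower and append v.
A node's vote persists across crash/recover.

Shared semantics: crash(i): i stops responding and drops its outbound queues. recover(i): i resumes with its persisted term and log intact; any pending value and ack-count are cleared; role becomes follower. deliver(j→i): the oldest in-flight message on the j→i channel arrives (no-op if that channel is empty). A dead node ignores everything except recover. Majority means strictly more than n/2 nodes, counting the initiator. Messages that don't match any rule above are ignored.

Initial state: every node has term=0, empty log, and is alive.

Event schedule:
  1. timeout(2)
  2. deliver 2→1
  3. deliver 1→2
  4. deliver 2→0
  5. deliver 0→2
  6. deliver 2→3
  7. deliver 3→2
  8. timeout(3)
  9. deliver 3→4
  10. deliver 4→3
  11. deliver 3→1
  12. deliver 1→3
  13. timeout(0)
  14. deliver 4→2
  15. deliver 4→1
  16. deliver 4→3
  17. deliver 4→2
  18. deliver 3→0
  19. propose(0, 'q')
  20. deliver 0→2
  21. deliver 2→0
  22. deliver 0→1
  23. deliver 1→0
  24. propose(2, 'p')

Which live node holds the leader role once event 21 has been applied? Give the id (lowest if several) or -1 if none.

step 1 timeout(2): 2={cand,t=1,log=-}
step 2 deliver 2→1: 1={foll,t=1,log=-}
step 3 deliver 1→2: —
step 4 deliver 2→0: 0={foll,t=1,log=-}
step 5 deliver 0→2: 2={lead,t=1,log=-}
step 6 deliver 2→3: 3={foll,t=1,log=-}
step 7 deliver 3→2: —
step 8 timeout(3): 3={cand,t=2,log=-}
step 9 deliver 3→4: 4={foll,t=2,log=-}
step 10 deliver 4→3: —
step 11 deliver 3→1: 1={foll,t=2,log=-}
step 12 deliver 1→3: 3={lead,t=2,log=-}
step 13 timeout(0): 0={cand,t=2,log=-}
step 14 deliver 4→2: —
step 15 deliver 4→1: —
step 16 deliver 4→3: —
step 17 deliver 4→2: —
step 18 deliver 3→0: —
step 19 propose(0,'q'): —
step 20 deliver 0→2: 2={foll,t=2,log=-}
step 21 deliver 2→0: —

3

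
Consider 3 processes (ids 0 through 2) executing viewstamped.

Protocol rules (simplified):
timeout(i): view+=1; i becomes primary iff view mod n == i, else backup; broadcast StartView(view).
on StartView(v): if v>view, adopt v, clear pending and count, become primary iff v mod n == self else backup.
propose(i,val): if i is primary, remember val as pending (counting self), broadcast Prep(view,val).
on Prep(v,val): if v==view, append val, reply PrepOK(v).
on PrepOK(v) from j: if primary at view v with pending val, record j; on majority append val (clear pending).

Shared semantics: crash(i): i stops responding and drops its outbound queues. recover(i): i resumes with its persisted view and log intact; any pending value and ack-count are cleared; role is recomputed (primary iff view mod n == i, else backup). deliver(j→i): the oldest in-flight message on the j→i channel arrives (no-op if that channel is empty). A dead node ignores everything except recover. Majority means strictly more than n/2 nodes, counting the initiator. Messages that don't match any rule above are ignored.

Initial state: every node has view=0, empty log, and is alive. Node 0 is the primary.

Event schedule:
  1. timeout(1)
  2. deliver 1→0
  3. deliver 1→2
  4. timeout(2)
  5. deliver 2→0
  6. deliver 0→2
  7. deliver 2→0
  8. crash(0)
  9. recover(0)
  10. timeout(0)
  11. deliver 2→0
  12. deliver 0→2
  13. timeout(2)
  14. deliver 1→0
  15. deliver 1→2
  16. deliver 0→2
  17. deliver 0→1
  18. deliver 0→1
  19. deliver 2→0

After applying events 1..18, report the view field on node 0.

3

1. timeout(1):  <1:prim v1 ->
2. deliver 1→0:  <0:back v1 ->
3. deliver 1→2:  <2:back v1 ->
4. timeout(2):  <2:prim v2 ->
5. deliver 2→0:  <0:back v2 ->
6. deliver 0→2:  nop
7. deliver 2→0:  nop
8. crash(0):  <0:✗back v2 ->
9. recover(0):  <0:back v2 ->
10. timeout(0):  <0:prim v3 ->
11. deliver 2→0:  nop
12. deliver 0→2:  <2:back v3 ->
13. timeout(2):  <2:back v4 ->
14. deliver 1→0:  nop
15. deliver 1→2:  nop
16. deliver 0→2:  nop
17. deliver 0→1:  <1:back v3 ->
18. deliver 0→1:  nop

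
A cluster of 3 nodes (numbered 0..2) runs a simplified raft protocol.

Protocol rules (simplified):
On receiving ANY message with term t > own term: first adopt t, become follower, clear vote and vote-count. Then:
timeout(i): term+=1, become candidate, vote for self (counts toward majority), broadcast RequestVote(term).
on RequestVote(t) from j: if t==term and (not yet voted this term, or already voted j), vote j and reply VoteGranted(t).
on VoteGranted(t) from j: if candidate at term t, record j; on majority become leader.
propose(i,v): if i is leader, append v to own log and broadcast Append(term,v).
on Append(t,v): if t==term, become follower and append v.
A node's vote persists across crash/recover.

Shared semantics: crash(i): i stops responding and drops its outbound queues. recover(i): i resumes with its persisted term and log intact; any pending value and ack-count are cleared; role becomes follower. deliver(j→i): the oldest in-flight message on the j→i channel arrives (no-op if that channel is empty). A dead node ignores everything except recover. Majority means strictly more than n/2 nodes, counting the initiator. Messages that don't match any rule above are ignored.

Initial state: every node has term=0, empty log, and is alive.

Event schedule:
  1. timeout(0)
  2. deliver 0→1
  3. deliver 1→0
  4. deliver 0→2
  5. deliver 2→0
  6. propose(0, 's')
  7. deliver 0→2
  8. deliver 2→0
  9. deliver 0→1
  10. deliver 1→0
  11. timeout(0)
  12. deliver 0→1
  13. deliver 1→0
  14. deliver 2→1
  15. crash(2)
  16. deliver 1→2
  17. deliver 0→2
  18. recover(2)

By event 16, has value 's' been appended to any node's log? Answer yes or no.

yes

1. timeout(0):  <0:cand t1 ->
2. deliver 0→1:  <1:foll t1 ->
3. deliver 1→0:  <0:lead t1 ->
4. deliver 0→2:  <2:foll t1 ->
5. deliver 2→0:  nop
6. propose(0,'s'):  <0:lead t1 s>
7. deliver 0→2:  <2:foll t1 s>
8. deliver 2→0:  nop
9. deliver 0→1:  <1:foll t1 s>
10. deliver 1→0:  nop
11. timeout(0):  <0:cand t2 s>
12. deliver 0→1:  <1:foll t2 s>
13. deliver 1→0:  <0:lead t2 s>
14. deliver 2→1:  nop
15. crash(2):  <2:✗foll t1 s>
16. deliver 1→2:  nop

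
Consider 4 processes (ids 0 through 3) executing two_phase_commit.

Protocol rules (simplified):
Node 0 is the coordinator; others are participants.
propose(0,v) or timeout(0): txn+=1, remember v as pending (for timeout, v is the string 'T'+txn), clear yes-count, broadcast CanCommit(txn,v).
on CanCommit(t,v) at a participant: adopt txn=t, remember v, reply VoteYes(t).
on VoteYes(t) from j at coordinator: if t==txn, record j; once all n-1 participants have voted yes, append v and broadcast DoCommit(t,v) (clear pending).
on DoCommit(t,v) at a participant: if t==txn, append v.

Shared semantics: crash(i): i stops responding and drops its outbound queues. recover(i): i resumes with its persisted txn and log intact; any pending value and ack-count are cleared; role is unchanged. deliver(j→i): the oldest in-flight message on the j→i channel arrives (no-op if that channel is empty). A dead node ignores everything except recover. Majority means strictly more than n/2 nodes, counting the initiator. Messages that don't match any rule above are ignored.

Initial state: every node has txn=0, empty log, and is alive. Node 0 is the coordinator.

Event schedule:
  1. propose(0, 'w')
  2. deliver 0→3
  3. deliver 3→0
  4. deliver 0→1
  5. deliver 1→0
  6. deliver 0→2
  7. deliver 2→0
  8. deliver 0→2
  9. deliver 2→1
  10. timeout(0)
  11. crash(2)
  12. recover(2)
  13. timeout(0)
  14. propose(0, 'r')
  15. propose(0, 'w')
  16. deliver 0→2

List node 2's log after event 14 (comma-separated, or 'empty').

after 1 — propose(0,'w'): n0:coor/t1/[-]
after 2 — deliver 0→3: n3:part/t1/[-]
after 3 — deliver 3→0: ·
after 4 — deliver 0→1: n1:part/t1/[-]
after 5 — deliver 1→0: ·
after 6 — deliver 0→2: n2:part/t1/[-]
after 7 — deliver 2→0: n0:coor/t1/[w]
after 8 — deliver 0→2: n2:part/t1/[w]
after 9 — deliver 2→1: ·
after 10 — timeout(0): n0:coor/t2/[w]
after 11 — crash(2): n2:✗part/t1/[w]
after 12 — recover(2): n2:part/t1/[w]
after 13 — timeout(0): n0:coor/t3/[w]
after 14 — propose(0,'r'): n0:coor/t4/[w]

w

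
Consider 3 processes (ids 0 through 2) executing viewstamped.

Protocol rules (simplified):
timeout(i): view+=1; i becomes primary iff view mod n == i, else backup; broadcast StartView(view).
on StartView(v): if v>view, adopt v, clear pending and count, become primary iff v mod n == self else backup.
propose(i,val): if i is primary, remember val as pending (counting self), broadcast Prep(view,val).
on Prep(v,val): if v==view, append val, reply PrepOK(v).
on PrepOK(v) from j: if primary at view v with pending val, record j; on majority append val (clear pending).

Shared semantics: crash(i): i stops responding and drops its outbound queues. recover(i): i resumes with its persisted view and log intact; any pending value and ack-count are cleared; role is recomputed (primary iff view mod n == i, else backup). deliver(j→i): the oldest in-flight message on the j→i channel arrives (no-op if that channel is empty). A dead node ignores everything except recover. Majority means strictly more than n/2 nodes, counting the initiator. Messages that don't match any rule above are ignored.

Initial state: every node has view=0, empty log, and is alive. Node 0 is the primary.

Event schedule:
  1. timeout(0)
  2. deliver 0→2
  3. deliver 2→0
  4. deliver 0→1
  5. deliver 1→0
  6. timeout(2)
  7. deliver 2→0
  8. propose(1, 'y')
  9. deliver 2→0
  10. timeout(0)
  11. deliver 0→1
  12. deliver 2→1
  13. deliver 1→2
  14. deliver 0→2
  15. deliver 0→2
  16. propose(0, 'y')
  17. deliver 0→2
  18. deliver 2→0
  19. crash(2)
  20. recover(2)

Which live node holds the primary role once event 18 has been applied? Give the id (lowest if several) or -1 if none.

0

[1] timeout(0) → N0(back v1 [-])
[2] deliver 0→2 → N2(back v1 [-])
[3] deliver 2→0 → ∅
[4] deliver 0→1 → N1(prim v1 [-])
[5] deliver 1→0 → ∅
[6] timeout(2) → N2(prim v2 [-])
[7] deliver 2→0 → N0(back v2 [-])
[8] propose(1,'y') → ∅
[9] deliver 2→0 → ∅
[10] timeout(0) → N0(prim v3 [-])
[11] deliver 0→1 → N1(back v3 [-])
[12] deliver 2→1 → ∅
[13] deliver 1→2 → ∅
[14] deliver 0→2 → N2(back v3 [-])
[15] deliver 0→2 → ∅
[16] propose(0,'y') → ∅
[17] deliver 0→2 → N2(back v3 [y])
[18] deliver 2→0 → N0(prim v3 [y])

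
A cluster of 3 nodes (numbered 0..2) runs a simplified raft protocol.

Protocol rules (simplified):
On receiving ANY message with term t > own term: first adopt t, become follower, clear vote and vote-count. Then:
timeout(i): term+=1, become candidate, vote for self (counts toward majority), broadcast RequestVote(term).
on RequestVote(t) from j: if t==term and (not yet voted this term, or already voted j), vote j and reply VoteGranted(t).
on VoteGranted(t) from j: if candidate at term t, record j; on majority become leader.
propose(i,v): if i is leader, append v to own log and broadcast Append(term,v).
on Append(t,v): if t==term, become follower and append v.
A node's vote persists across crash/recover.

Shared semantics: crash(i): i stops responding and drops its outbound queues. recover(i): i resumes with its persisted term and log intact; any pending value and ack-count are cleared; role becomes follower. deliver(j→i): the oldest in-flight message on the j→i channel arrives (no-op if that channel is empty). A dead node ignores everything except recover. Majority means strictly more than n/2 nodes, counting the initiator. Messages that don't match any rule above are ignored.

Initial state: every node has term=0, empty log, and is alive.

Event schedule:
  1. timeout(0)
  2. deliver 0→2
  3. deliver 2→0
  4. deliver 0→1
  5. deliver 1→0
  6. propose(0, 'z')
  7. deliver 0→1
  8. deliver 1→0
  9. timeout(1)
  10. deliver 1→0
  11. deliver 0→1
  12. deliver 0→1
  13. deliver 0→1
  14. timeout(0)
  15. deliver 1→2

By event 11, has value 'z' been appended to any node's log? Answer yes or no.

yes

1. timeout(0):  <0:cand t1 ->
2. deliver 0→2:  <2:foll t1 ->
3. deliver 2→0:  <0:lead t1 ->
4. deliver 0→1:  <1:foll t1 ->
5. deliver 1→0:  nop
6. propose(0,'z'):  <0:lead t1 z>
7. deliver 0→1:  <1:foll t1 z>
8. deliver 1→0:  nop
9. timeout(1):  <1:cand t2 z>
10. deliver 1→0:  <0:foll t2 z>
11. deliver 0→1:  <1:lead t2 z>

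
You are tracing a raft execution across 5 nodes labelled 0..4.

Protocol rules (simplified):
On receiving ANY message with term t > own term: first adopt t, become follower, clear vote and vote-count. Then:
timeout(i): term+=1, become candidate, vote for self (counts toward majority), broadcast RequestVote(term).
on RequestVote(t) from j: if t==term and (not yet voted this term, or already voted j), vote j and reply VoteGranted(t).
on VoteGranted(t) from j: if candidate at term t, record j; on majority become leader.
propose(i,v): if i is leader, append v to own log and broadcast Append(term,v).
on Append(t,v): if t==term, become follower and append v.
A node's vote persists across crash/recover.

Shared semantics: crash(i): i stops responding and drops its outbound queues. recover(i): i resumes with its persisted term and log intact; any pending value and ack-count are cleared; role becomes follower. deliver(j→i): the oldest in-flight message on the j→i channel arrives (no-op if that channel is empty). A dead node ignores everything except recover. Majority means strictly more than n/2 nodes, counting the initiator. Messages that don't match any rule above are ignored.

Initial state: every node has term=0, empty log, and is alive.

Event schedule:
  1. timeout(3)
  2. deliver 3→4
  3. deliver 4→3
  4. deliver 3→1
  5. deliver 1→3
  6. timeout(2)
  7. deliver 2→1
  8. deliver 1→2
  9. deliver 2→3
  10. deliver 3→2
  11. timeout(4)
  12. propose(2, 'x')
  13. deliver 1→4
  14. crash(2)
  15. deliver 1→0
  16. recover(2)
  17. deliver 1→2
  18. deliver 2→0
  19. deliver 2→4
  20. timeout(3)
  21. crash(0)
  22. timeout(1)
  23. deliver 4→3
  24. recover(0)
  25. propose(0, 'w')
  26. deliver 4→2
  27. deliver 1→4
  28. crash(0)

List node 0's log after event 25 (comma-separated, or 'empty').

[1] timeout(3) → N3(cand t1 [-])
[2] deliver 3→4 → N4(foll t1 [-])
[3] deliver 4→3 → ∅
[4] deliver 3→1 → N1(foll t1 [-])
[5] deliver 1→3 → N3(lead t1 [-])
[6] timeout(2) → N2(cand t1 [-])
[7] deliver 2→1 → ∅
[8] deliver 1→2 → ∅
[9] deliver 2→3 → ∅
[10] deliver 3→2 → ∅
[11] timeout(4) → N4(cand t2 [-])
[12] propose(2,'x') → ∅
[13] deliver 1→4 → ∅
[14] crash(2) → N2(✗cand t1 [-])
[15] deliver 1→0 → ∅
[16] recover(2) → N2(foll t1 [-])
[17] deliver 1→2 → ∅
[18] deliver 2→0 → ∅
[19] deliver 2→4 → ∅
[20] timeout(3) → N3(cand t2 [-])
[21] crash(0) → N0(✗foll t0 [-])
[22] timeout(1) → N1(cand t2 [-])
[23] deliver 4→3 → ∅
[24] recover(0) → N0(foll t0 [-])
[25] propose(0,'w') → ∅

empty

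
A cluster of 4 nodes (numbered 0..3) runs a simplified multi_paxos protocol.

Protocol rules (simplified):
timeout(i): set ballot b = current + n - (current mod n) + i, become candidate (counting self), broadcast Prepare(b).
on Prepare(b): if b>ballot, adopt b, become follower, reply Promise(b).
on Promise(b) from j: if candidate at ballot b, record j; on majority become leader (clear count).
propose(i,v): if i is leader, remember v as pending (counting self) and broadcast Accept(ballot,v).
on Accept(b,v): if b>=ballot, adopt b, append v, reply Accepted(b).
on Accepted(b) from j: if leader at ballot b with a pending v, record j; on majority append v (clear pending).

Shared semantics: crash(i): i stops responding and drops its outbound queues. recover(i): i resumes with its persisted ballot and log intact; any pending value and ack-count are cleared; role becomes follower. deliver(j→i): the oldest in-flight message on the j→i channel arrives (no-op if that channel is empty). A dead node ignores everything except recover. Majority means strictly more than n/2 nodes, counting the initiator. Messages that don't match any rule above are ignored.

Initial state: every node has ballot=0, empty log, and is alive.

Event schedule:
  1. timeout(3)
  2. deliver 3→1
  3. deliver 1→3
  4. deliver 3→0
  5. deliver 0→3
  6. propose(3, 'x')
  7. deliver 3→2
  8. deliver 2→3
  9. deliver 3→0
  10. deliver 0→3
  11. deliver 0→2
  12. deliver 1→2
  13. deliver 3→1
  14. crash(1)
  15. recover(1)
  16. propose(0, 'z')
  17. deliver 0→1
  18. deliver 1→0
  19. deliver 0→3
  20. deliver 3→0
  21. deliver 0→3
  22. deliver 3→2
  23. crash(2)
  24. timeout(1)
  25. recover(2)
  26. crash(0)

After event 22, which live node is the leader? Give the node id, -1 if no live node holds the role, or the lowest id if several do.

3

e1 timeout(3): 3[cand,b=7,-]
e2 deliver 3→1: 1[foll,b=7,-]
e3 deliver 1→3: ·
e4 deliver 3→0: 0[foll,b=7,-]
e5 deliver 0→3: 3[lead,b=7,-]
e6 propose(3,'x'): ·
e7 deliver 3→2: 2[foll,b=7,-]
e8 deliver 2→3: ·
e9 deliver 3→0: 0[foll,b=7,x]
e10 deliver 0→3: ·
e11 deliver 0→2: ·
e12 deliver 1→2: ·
e13 deliver 3→1: 1[foll,b=7,x]
e14 crash(1): 1[✗foll,b=7,x]
e15 recover(1): 1[foll,b=7,x]
e16 propose(0,'z'): ·
e17 deliver 0→1: ·
e18 deliver 1→0: ·
e19 deliver 0→3: ·
e20 deliver 3→0: ·
e21 deliver 0→3: ·
e22 deliver 3→2: 2[foll,b=7,x]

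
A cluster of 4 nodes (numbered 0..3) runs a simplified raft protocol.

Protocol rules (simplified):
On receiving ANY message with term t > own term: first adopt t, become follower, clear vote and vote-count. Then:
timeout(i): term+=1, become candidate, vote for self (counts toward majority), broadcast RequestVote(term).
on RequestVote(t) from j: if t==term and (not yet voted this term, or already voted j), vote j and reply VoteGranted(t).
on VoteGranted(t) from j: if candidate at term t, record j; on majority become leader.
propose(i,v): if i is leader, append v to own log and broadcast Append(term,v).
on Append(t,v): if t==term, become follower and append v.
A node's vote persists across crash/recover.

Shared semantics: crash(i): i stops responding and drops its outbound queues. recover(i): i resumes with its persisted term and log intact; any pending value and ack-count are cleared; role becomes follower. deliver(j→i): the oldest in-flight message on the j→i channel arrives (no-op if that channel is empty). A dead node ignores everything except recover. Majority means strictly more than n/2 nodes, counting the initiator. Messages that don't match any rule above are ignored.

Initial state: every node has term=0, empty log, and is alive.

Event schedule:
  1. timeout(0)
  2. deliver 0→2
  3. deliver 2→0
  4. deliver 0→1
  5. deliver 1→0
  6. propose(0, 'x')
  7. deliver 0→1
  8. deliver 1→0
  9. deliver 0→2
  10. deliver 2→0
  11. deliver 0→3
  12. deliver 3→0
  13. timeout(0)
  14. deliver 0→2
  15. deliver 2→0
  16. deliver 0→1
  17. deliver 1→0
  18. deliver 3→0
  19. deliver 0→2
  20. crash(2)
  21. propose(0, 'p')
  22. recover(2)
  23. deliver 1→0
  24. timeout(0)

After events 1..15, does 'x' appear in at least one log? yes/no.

[1] timeout(0) → N0(cand t1 [-])
[2] deliver 0→2 → N2(foll t1 [-])
[3] deliver 2→0 → ∅
[4] deliver 0→1 → N1(foll t1 [-])
[5] deliver 1→0 → N0(lead t1 [-])
[6] propose(0,'x') → N0(lead t1 [x])
[7] deliver 0→1 → N1(foll t1 [x])
[8] deliver 1→0 → ∅
[9] deliver 0→2 → N2(foll t1 [x])
[10] deliver 2→0 → ∅
[11] deliver 0→3 → N3(foll t1 [-])
[12] deliver 3→0 → ∅
[13] timeout(0) → N0(cand t2 [x])
[14] deliver 0→2 → N2(foll t2 [x])
[15] deliver 2→0 → ∅

yes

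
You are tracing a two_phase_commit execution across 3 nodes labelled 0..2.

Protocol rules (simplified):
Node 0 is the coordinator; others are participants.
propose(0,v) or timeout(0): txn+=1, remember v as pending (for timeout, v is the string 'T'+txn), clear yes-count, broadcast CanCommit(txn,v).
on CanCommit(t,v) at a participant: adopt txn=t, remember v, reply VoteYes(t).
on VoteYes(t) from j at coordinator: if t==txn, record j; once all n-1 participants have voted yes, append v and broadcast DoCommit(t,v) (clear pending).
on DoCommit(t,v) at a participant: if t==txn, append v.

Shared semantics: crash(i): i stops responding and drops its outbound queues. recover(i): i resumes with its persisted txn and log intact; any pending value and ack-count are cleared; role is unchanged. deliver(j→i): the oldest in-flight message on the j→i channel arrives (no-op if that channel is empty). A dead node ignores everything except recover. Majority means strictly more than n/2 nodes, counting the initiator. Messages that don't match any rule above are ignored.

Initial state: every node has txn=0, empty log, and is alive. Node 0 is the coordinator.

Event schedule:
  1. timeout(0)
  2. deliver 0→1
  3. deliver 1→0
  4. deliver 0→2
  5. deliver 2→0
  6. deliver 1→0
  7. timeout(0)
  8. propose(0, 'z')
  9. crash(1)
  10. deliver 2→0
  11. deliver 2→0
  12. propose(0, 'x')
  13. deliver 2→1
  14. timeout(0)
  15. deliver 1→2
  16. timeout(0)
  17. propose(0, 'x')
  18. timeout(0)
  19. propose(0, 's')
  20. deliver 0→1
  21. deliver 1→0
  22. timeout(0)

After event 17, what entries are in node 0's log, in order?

T1

[1] timeout(0) → N0(coor t1 [-])
[2] deliver 0→1 → N1(part t1 [-])
[3] deliver 1→0 → ∅
[4] deliver 0→2 → N2(part t1 [-])
[5] deliver 2→0 → N0(coor t1 [T1])
[6] deliver 1→0 → ∅
[7] timeout(0) → N0(coor t2 [T1])
[8] propose(0,'z') → N0(coor t3 [T1])
[9] crash(1) → N1(✗part t1 [-])
[10] deliver 2→0 → ∅
[11] deliver 2→0 → ∅
[12] propose(0,'x') → N0(coor t4 [T1])
[13] deliver 2→1 → ∅
[14] timeout(0) → N0(coor t5 [T1])
[15] deliver 1→2 → ∅
[16] timeout(0) → N0(coor t6 [T1])
[17] propose(0,'x') → N0(coor t7 [T1])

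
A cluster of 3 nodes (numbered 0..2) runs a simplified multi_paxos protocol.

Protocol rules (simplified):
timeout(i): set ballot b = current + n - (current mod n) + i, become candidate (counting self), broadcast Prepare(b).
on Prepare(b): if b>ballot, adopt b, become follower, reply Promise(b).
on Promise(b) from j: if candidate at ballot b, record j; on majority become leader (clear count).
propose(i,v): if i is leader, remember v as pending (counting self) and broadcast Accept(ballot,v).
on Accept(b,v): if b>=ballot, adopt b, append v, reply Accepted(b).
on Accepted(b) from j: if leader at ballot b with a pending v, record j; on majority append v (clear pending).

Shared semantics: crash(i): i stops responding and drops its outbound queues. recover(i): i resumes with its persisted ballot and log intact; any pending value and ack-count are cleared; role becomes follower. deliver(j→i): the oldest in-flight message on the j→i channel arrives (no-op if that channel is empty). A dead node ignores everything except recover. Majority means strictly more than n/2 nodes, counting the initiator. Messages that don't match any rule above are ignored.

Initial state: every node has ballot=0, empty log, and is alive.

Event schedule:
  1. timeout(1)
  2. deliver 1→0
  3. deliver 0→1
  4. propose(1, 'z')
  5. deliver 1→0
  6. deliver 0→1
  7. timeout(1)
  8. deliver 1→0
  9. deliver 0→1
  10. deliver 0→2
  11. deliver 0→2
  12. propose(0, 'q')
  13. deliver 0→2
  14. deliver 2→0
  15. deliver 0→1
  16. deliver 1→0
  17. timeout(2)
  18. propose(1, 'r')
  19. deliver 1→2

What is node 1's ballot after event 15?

step 1 timeout(1): 1={cand,b=4,log=-}
step 2 deliver 1→0: 0={foll,b=4,log=-}
step 3 deliver 0→1: 1={lead,b=4,log=-}
step 4 propose(1,'z'): —
step 5 deliver 1→0: 0={foll,b=4,log=z}
step 6 deliver 0→1: 1={lead,b=4,log=z}
step 7 timeout(1): 1={cand,b=7,log=z}
step 8 deliver 1→0: 0={foll,b=7,log=z}
step 9 deliver 0→1: 1={lead,b=7,log=z}
step 10 deliver 0→2: —
step 11 deliver 0→2: —
step 12 propose(0,'q'): —
step 13 deliver 0→2: —
step 14 deliver 2→0: —
step 15 deliver 0→1: —

7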